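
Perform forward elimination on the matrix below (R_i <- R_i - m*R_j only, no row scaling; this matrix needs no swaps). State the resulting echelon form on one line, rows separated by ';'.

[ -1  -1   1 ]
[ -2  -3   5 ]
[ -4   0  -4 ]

Forward elimination:
R2 <- R2 - (2)*R1:  [  0  -1   3 ]
R3 <- R3 - (4)*R1:  [  0   4  -8 ]
R3 <- R3 - (-4)*R2:  [ 0  0  4 ]
Row echelon form:
[ -1  -1  1 ]
[  0  -1  3 ]
[  0   0  4 ]

REF = [-1 -1 1; 0 -1 3; 0 0 4]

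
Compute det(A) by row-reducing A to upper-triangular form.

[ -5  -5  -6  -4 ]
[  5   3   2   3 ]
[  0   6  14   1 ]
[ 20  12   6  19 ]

Forward elimination:
R2 <- R2 - (-1)*R1:  [  0  -2  -4  -1 ]
R4 <- R4 - (-4)*R1:  [   0   -8  -18    3 ]
R3 <- R3 - (-3)*R2:  [  0   0   2  -2 ]
R4 <- R4 - (4)*R2:  [  0   0  -2   7 ]
R4 <- R4 - (-1)*R3:  [ 0  0  0  5 ]
Upper-triangular form:
[ -5  -5  -6  -4 ]
[  0  -2  -4  -1 ]
[  0   0   2  -2 ]
[  0   0   0   5 ]
det(A) = (-1)^0 * (-5) * (-2) * (2) * (5) = 100  (0 row swaps -> sign +1)

det(A) = 100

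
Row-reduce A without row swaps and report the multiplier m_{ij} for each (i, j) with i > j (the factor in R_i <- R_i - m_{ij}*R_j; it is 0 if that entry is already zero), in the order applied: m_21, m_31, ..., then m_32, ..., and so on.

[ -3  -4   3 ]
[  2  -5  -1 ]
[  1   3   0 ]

multipliers: -2/3, -1/3, -5/23

Forward elimination:
R2 <- R2 - (-2/3)*R1:  [     0  -23/3      1 ]
R3 <- R3 - (-1/3)*R1:  [   0  5/3    1 ]
R3 <- R3 - (-5/23)*R2:  [     0      0  28/23 ]
Multipliers (in order of application): m_{21} = -2/3, m_{31} = -1/3, m_{32} = -5/23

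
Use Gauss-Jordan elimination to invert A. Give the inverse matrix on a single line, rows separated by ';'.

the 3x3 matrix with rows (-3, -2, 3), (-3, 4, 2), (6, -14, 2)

inverse = [-2/5 19/45 8/45; -1/5 4/15 1/30; -1/5 3/5 1/5]

Gauss-Jordan on [A | I]:
R1 <- (1/-3)*R1:  [    1   2/3    -1  |  -1/3     0     0 ]
R2 <- R2 - (-3)*R1:  [  0   6  -1  |  -1   1   0 ]
R3 <- R3 - (6)*R1:  [   0  -18    8  |    2    0    1 ]
R2 <- (1/6)*R2:  [    0     1  -1/6  |  -1/6   1/6     0 ]
R1 <- R1 - (2/3)*R2:  [    1     0  -8/9  |  -2/9  -1/9     0 ]
R3 <- R3 - (-18)*R2:  [  0   0   5  |  -1   3   1 ]
R3 <- (1/5)*R3:  [    0     0     1  |  -1/5   3/5   1/5 ]
R1 <- R1 - (-8/9)*R3:  [     1      0      0  |   -2/5  19/45   8/45 ]
R2 <- R2 - (-1/6)*R3:  [    0     1     0  |  -1/5  4/15  1/30 ]
Right block of [I | A^{-1}] is the inverse:
[ -2/5  19/45  8/45 ]
[ -1/5   4/15  1/30 ]
[ -1/5    3/5   1/5 ]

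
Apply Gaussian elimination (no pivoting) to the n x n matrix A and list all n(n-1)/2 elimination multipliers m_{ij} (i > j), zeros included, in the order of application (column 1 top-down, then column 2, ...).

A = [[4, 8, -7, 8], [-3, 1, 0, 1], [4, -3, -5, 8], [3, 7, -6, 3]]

Forward elimination:
R2 <- R2 - (-3/4)*R1:  [     0      7  -21/4      7 ]
R3 <- R3 - (1)*R1:  [   0  -11    2    0 ]
R4 <- R4 - (3/4)*R1:  [    0     1  -3/4    -3 ]
R3 <- R3 - (-11/7)*R2:  [     0      0  -25/4     11 ]
R4 <- R4 - (1/7)*R2:  [  0   0   0  -4 ]
R4: entry in column 3 is already 0 -> m_{43} = 0 (no row operation needed)
Multipliers (in order of application): m_{21} = -3/4, m_{31} = 1, m_{41} = 3/4, m_{32} = -11/7, m_{42} = 1/7, m_{43} = 0

multipliers: -3/4, 1, 3/4, -11/7, 1/7, 0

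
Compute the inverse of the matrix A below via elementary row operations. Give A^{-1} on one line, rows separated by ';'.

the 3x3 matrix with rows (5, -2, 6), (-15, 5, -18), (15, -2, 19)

Gauss-Jordan on [A | I]:
R1 <- (1/5)*R1:  [    1  -2/5   6/5  |   1/5     0     0 ]
R2 <- R2 - (-15)*R1:  [  0  -1   0  |   3   1   0 ]
R3 <- R3 - (15)*R1:  [  0   4   1  |  -3   0   1 ]
R2 <- (1/-1)*R2:  [  0   1   0  |  -3  -1   0 ]
R1 <- R1 - (-2/5)*R2:  [    1     0   6/5  |    -1  -2/5     0 ]
R3 <- R3 - (4)*R2:  [ 0  0  1  |  9  4  1 ]
R1 <- R1 - (6/5)*R3:  [     1      0      0  |  -59/5  -26/5   -6/5 ]
Right block of [I | A^{-1}] is the inverse:
[ -59/5  -26/5  -6/5 ]
[    -3     -1     0 ]
[     9      4     1 ]

inverse = [-59/5 -26/5 -6/5; -3 -1 0; 9 4 1]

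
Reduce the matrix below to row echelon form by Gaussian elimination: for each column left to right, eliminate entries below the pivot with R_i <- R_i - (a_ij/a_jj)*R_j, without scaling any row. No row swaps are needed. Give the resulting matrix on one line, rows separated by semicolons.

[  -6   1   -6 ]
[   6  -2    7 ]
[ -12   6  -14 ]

REF = [-6 1 -6; 0 -1 1; 0 0 2]

Forward elimination:
R2 <- R2 - (-1)*R1:  [  0  -1   1 ]
R3 <- R3 - (2)*R1:  [  0   4  -2 ]
R3 <- R3 - (-4)*R2:  [ 0  0  2 ]
Row echelon form:
[ -6   1  -6 ]
[  0  -1   1 ]
[  0   0   2 ]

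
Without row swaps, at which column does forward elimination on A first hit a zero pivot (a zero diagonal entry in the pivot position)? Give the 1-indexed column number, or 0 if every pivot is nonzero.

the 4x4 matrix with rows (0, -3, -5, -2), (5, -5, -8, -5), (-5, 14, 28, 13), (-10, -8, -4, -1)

Naive forward elimination:
Pivot entry (1,1) is zero but row 2 has 5 in column 1 -> naive elimination stops; a row interchange (e.g. R1 <-> R2) would be required here.

first zero-pivot column = 1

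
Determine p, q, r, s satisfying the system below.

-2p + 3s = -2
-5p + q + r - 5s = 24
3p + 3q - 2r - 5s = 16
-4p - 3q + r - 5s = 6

(-2, 4, 0, -2)

Forward elimination on [A|b]:
R2 <- R2 - (5/2)*R1:  [     0      1      1  -25/2     29 ]
R3 <- R3 - (-3/2)*R1:  [    0     3    -2  -1/2    13 ]
R4 <- R4 - (2)*R1:  [   0   -3    1  -11   10 ]
R3 <- R3 - (3)*R2:  [   0    0   -5   37  -74 ]
R4 <- R4 - (-3)*R2:  [     0      0      4  -97/2     97 ]
R4 <- R4 - (-4/5)*R3:  [       0        0        0  -189/10    189/5 ]
Row echelon form:
[ -2  0   0        3  |     -2 ]
[  0  1   1    -25/2  |     29 ]
[  0  0  -5       37  |    -74 ]
[  0  0   0  -189/10  |  189/5 ]
Back-substitution:
s = (189/5) / (-189/10) = -2
r = (-74 - (37)*(-2)) / -5 = 0
q = (29 - (1)*(0) - (-25/2)*(-2)) / 1 = 4
p = (-2 - (3)*(-2)) / -2 = -2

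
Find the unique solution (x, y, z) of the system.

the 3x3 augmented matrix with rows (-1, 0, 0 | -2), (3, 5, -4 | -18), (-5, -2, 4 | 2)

Forward elimination on [A|b]:
R2 <- R2 - (-3)*R1:  [   0    5   -4  -24 ]
R3 <- R3 - (5)*R1:  [  0  -2   4  12 ]
R3 <- R3 - (-2/5)*R2:  [    0     0  12/5  12/5 ]
Row echelon form:
[ -1  0     0  |    -2 ]
[  0  5    -4  |   -24 ]
[  0  0  12/5  |  12/5 ]
Back-substitution:
z = (12/5) / (12/5) = 1
y = (-24 - (-4)*(1)) / 5 = -4
x = (-2) / -1 = 2

(2, -4, 1)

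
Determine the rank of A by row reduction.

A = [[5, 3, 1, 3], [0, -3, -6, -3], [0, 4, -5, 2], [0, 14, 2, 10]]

Row reduction:
R3 <- R3 - (-4/3)*R2:  [   0    0  -13   -2 ]
R4 <- R4 - (-14/3)*R2:  [   0    0  -26   -4 ]
R4 <- R4 - (2)*R3:  [ 0  0  0  0 ]
Row echelon form:
[ 5   3    1   3 ]
[ 0  -3   -6  -3 ]
[ 0   0  -13  -2 ]
[ 0   0    0   0 ]
Nonzero rows / pivot columns: 3

rank(A) = 3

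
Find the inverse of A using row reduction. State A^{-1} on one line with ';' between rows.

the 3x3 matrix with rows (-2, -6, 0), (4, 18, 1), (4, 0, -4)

inverse = [-3 -1 -1/4; 5/6 1/3 1/12; -3 -1 -1/2]

Gauss-Jordan on [A | I]:
R1 <- (1/-2)*R1:  [    1     3     0  |  -1/2     0     0 ]
R2 <- R2 - (4)*R1:  [ 0  6  1  |  2  1  0 ]
R3 <- R3 - (4)*R1:  [   0  -12   -4  |    2    0    1 ]
R2 <- (1/6)*R2:  [   0    1  1/6  |  1/3  1/6    0 ]
R1 <- R1 - (3)*R2:  [    1     0  -1/2  |  -3/2  -1/2     0 ]
R3 <- R3 - (-12)*R2:  [  0   0  -2  |   6   2   1 ]
R3 <- (1/-2)*R3:  [    0     0     1  |    -3    -1  -1/2 ]
R1 <- R1 - (-1/2)*R3:  [    1     0     0  |    -3    -1  -1/4 ]
R2 <- R2 - (1/6)*R3:  [    0     1     0  |   5/6   1/3  1/12 ]
Right block of [I | A^{-1}] is the inverse:
[  -3   -1  -1/4 ]
[ 5/6  1/3  1/12 ]
[  -3   -1  -1/2 ]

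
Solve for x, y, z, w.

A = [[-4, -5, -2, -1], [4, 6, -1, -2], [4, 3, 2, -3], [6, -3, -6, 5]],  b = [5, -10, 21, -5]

(4, -5, 4, -4)

Forward elimination on [A|b]:
R2 <- R2 - (-1)*R1:  [  0   1  -3  -3  -5 ]
R3 <- R3 - (-1)*R1:  [  0  -2   0  -4  26 ]
R4 <- R4 - (-3/2)*R1:  [     0  -21/2     -9    7/2    5/2 ]
R3 <- R3 - (-2)*R2:  [   0    0   -6  -10   16 ]
R4 <- R4 - (-21/2)*R2:  [     0      0  -81/2    -28    -50 ]
R4 <- R4 - (27/4)*R3:  [    0     0     0  79/2  -158 ]
Row echelon form:
[ -4  -5  -2    -1  |     5 ]
[  0   1  -3    -3  |    -5 ]
[  0   0  -6   -10  |    16 ]
[  0   0   0  79/2  |  -158 ]
Back-substitution:
w = (-158) / (79/2) = -4
z = (16 - (-10)*(-4)) / -6 = 4
y = (-5 - (-3)*(4) - (-3)*(-4)) / 1 = -5
x = (5 - (-5)*(-5) - (-2)*(4) - (-1)*(-4)) / -4 = 4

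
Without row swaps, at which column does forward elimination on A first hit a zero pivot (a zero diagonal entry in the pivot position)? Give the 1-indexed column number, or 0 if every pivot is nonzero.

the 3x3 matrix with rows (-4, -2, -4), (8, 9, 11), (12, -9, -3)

Naive forward elimination:
R2 <- R2 - (-2)*R1:  [ 0  5  3 ]
R3 <- R3 - (-3)*R1:  [   0  -15  -15 ]
R3 <- R3 - (-3)*R2:  [  0   0  -6 ]
All pivots nonzero; naive elimination completes without hitting a zero pivot.

first zero-pivot column = 0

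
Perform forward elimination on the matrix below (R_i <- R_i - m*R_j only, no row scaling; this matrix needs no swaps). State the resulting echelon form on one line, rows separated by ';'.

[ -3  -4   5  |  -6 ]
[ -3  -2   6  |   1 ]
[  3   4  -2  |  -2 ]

REF = [-3 -4 5 -6; 0 2 1 7; 0 0 3 -8]

Forward elimination:
R2 <- R2 - (1)*R1:  [ 0  2  1  7 ]
R3 <- R3 - (-1)*R1:  [  0   0   3  -8 ]
Row echelon form:
[ -3  -4  5  |  -6 ]
[  0   2  1  |   7 ]
[  0   0  3  |  -8 ]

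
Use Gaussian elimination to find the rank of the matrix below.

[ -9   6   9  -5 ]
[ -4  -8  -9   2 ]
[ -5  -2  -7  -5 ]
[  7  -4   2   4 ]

Row reduction:
R2 <- R2 - (4/9)*R1:  [     0  -32/3    -13   38/9 ]
R3 <- R3 - (5/9)*R1:  [     0  -16/3    -12  -20/9 ]
R4 <- R4 - (-7/9)*R1:  [   0  2/3    9  1/9 ]
R3 <- R3 - (1/2)*R2:  [     0      0  -11/2  -13/3 ]
R4 <- R4 - (-1/16)*R2:  [      0       0  131/16     3/8 ]
R4 <- R4 - (-131/88)*R3:  [       0        0        0  -401/66 ]
Row echelon form:
[ -9      6      9       -5 ]
[  0  -32/3    -13     38/9 ]
[  0      0  -11/2    -13/3 ]
[  0      0      0  -401/66 ]
Nonzero rows / pivot columns: 4

rank(A) = 4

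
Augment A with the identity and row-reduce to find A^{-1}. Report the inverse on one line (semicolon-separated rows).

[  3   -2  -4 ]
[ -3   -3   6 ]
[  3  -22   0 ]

Gauss-Jordan on [A | I]:
R1 <- (1/3)*R1:  [    1  -2/3  -4/3  |   1/3     0     0 ]
R2 <- R2 - (-3)*R1:  [  0  -5   2  |   1   1   0 ]
R3 <- R3 - (3)*R1:  [   0  -20    4  |   -1    0    1 ]
R2 <- (1/-5)*R2:  [    0     1  -2/5  |  -1/5  -1/5     0 ]
R1 <- R1 - (-2/3)*R2:  [     1      0   -8/5  |    1/5  -2/15      0 ]
R3 <- R3 - (-20)*R2:  [  0   0  -4  |  -5  -4   1 ]
R3 <- (1/-4)*R3:  [    0     0     1  |   5/4     1  -1/4 ]
R1 <- R1 - (-8/5)*R3:  [     1      0      0  |   11/5  22/15   -2/5 ]
R2 <- R2 - (-2/5)*R3:  [     0      1      0  |   3/10    1/5  -1/10 ]
Right block of [I | A^{-1}] is the inverse:
[ 11/5  22/15   -2/5 ]
[ 3/10    1/5  -1/10 ]
[  5/4      1   -1/4 ]

inverse = [11/5 22/15 -2/5; 3/10 1/5 -1/10; 5/4 1 -1/4]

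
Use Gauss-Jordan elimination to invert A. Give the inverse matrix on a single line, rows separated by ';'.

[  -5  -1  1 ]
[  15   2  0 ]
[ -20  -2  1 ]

Gauss-Jordan on [A | I]:
R1 <- (1/-5)*R1:  [    1   1/5  -1/5  |  -1/5     0     0 ]
R2 <- R2 - (15)*R1:  [  0  -1   3  |   3   1   0 ]
R3 <- R3 - (-20)*R1:  [  0   2  -3  |  -4   0   1 ]
R2 <- (1/-1)*R2:  [  0   1  -3  |  -3  -1   0 ]
R1 <- R1 - (1/5)*R2:  [   1    0  2/5  |  2/5  1/5    0 ]
R3 <- R3 - (2)*R2:  [ 0  0  3  |  2  2  1 ]
R3 <- (1/3)*R3:  [   0    0    1  |  2/3  2/3  1/3 ]
R1 <- R1 - (2/5)*R3:  [     1      0      0  |   2/15  -1/15  -2/15 ]
R2 <- R2 - (-3)*R3:  [  0   1   0  |  -1   1   1 ]
Right block of [I | A^{-1}] is the inverse:
[ 2/15  -1/15  -2/15 ]
[   -1      1      1 ]
[  2/3    2/3    1/3 ]

inverse = [2/15 -1/15 -2/15; -1 1 1; 2/3 2/3 1/3]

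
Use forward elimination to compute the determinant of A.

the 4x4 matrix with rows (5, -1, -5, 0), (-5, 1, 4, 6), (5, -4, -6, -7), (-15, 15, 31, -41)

det(A) = -45

Forward elimination:
R2 <- R2 - (-1)*R1:  [  0   0  -1   6 ]
R3 <- R3 - (1)*R1:  [  0  -3  -1  -7 ]
R4 <- R4 - (-3)*R1:  [   0   12   16  -41 ]
R2 <-> R3   (pivot in column 2 was zero)
[ 5  -1  -5    0 ]
[ 0  -3  -1   -7 ]
[ 0   0  -1    6 ]
[ 0  12  16  -41 ]
R4 <- R4 - (-4)*R2:  [   0    0   12  -69 ]
R4 <- R4 - (-12)*R3:  [ 0  0  0  3 ]
Upper-triangular form:
[ 5  -1  -5   0 ]
[ 0  -3  -1  -7 ]
[ 0   0  -1   6 ]
[ 0   0   0   3 ]
det(A) = (-1)^1 * (5) * (-3) * (-1) * (3) = -45  (1 row swap -> sign -1)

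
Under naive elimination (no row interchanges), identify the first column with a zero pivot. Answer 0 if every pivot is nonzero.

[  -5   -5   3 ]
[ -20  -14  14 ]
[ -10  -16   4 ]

Naive forward elimination:
R2 <- R2 - (4)*R1:  [ 0  6  2 ]
R3 <- R3 - (2)*R1:  [  0  -6  -2 ]
R3 <- R3 - (-1)*R2:  [ 0  0  0 ]
Matrix at this point:
[ -5  -5  3 ]
[  0   6  2 ]
[  0   0  0 ]
Pivot entry (3,3) in the last row is zero and there are no rows below to swap with -> zero pivot in column 3 (A is singular).

first zero-pivot column = 3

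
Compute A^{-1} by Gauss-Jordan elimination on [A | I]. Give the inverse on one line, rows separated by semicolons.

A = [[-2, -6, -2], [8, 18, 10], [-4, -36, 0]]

inverse = [-15/2 -3/2 1/2; 5/6 1/6 -1/12; 9/2 1 -1/4]

Gauss-Jordan on [A | I]:
R1 <- (1/-2)*R1:  [    1     3     1  |  -1/2     0     0 ]
R2 <- R2 - (8)*R1:  [  0  -6   2  |   4   1   0 ]
R3 <- R3 - (-4)*R1:  [   0  -24    4  |   -2    0    1 ]
R2 <- (1/-6)*R2:  [    0     1  -1/3  |  -2/3  -1/6     0 ]
R1 <- R1 - (3)*R2:  [   1    0    2  |  3/2  1/2    0 ]
R3 <- R3 - (-24)*R2:  [   0    0   -4  |  -18   -4    1 ]
R3 <- (1/-4)*R3:  [    0     0     1  |   9/2     1  -1/4 ]
R1 <- R1 - (2)*R3:  [     1      0      0  |  -15/2   -3/2    1/2 ]
R2 <- R2 - (-1/3)*R3:  [     0      1      0  |    5/6    1/6  -1/12 ]
Right block of [I | A^{-1}] is the inverse:
[ -15/2  -3/2    1/2 ]
[   5/6   1/6  -1/12 ]
[   9/2     1   -1/4 ]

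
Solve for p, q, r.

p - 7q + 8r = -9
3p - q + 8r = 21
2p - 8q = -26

(3, 4, 2)

Forward elimination on [A|b]:
R2 <- R2 - (3)*R1:  [   0   20  -16   48 ]
R3 <- R3 - (2)*R1:  [   0    6  -16   -8 ]
R3 <- R3 - (3/10)*R2:  [      0       0   -56/5  -112/5 ]
Row echelon form:
[ 1  -7      8  |      -9 ]
[ 0  20    -16  |      48 ]
[ 0   0  -56/5  |  -112/5 ]
Back-substitution:
r = (-112/5) / (-56/5) = 2
q = (48 - (-16)*(2)) / 20 = 4
p = (-9 - (-7)*(4) - (8)*(2)) / 1 = 3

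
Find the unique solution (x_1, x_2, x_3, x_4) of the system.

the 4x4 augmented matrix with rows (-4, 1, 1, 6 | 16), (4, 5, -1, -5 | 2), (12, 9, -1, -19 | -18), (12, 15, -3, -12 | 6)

(-4, 3, -3, 0)

Forward elimination on [A|b]:
R2 <- R2 - (-1)*R1:  [  0   6   0   1  18 ]
R3 <- R3 - (-3)*R1:  [  0  12   2  -1  30 ]
R4 <- R4 - (-3)*R1:  [  0  18   0   6  54 ]
R3 <- R3 - (2)*R2:  [  0   0   2  -3  -6 ]
R4 <- R4 - (3)*R2:  [ 0  0  0  3  0 ]
Row echelon form:
[ -4  1  1   6  |  16 ]
[  0  6  0   1  |  18 ]
[  0  0  2  -3  |  -6 ]
[  0  0  0   3  |   0 ]
Back-substitution:
x_4 = (0) / 3 = 0
x_3 = (-6 - (-3)*(0)) / 2 = -3
x_2 = (18 - (1)*(0)) / 6 = 3
x_1 = (16 - (1)*(3) - (1)*(-3) - (6)*(0)) / -4 = -4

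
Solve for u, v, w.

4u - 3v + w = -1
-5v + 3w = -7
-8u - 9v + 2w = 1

Forward elimination on [A|b]:
R3 <- R3 - (-2)*R1:  [   0  -15    4   -1 ]
R3 <- R3 - (3)*R2:  [  0   0  -5  20 ]
Row echelon form:
[ 4  -3   1  |  -1 ]
[ 0  -5   3  |  -7 ]
[ 0   0  -5  |  20 ]
Back-substitution:
w = (20) / -5 = -4
v = (-7 - (3)*(-4)) / -5 = -1
u = (-1 - (-3)*(-1) - (1)*(-4)) / 4 = 0

(0, -1, -4)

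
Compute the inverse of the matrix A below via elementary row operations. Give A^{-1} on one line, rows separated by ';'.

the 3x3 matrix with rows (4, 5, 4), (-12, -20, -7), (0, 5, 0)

Gauss-Jordan on [A | I]:
R1 <- (1/4)*R1:  [   1  5/4    1  |  1/4    0    0 ]
R2 <- R2 - (-12)*R1:  [  0  -5   5  |   3   1   0 ]
R2 <- (1/-5)*R2:  [    0     1    -1  |  -3/5  -1/5     0 ]
R1 <- R1 - (5/4)*R2:  [   1    0  9/4  |    1  1/4    0 ]
R3 <- R3 - (5)*R2:  [ 0  0  5  |  3  1  1 ]
R3 <- (1/5)*R3:  [   0    0    1  |  3/5  1/5  1/5 ]
R1 <- R1 - (9/4)*R3:  [     1      0      0  |  -7/20   -1/5  -9/20 ]
R2 <- R2 - (-1)*R3:  [   0    1    0  |    0    0  1/5 ]
Right block of [I | A^{-1}] is the inverse:
[ -7/20  -1/5  -9/20 ]
[     0     0    1/5 ]
[   3/5   1/5    1/5 ]

inverse = [-7/20 -1/5 -9/20; 0 0 1/5; 3/5 1/5 1/5]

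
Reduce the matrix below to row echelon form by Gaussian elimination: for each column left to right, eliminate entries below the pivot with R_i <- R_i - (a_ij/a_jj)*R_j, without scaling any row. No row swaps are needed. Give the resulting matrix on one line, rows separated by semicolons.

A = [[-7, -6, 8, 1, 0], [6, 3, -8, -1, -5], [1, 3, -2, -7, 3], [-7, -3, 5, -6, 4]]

REF = [-7 -6 8 1 0; 0 -15/7 -8/7 -1/7 -5; 0 0 -2 -7 -2; 0 0 0 89/10 8/5]

Forward elimination:
R2 <- R2 - (-6/7)*R1:  [     0  -15/7   -8/7   -1/7     -5 ]
R3 <- R3 - (-1/7)*R1:  [     0   15/7   -6/7  -48/7      3 ]
R4 <- R4 - (1)*R1:  [  0   3  -3  -7   4 ]
R3 <- R3 - (-1)*R2:  [  0   0  -2  -7  -2 ]
R4 <- R4 - (-7/5)*R2:  [     0      0  -23/5  -36/5     -3 ]
R4 <- R4 - (23/10)*R3:  [     0      0      0  89/10    8/5 ]
Row echelon form:
[ -7     -6     8      1    0 ]
[  0  -15/7  -8/7   -1/7   -5 ]
[  0      0    -2     -7   -2 ]
[  0      0     0  89/10  8/5 ]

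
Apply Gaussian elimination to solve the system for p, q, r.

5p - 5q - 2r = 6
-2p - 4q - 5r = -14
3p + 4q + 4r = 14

(2, 0, 2)

Forward elimination on [A|b]:
R2 <- R2 - (-2/5)*R1:  [     0     -6  -29/5  -58/5 ]
R3 <- R3 - (3/5)*R1:  [    0     7  26/5  52/5 ]
R3 <- R3 - (-7/6)*R2:  [      0       0  -47/30  -47/15 ]
Row echelon form:
[ 5  -5      -2  |       6 ]
[ 0  -6   -29/5  |   -58/5 ]
[ 0   0  -47/30  |  -47/15 ]
Back-substitution:
r = (-47/15) / (-47/30) = 2
q = (-58/5 - (-29/5)*(2)) / -6 = 0
p = (6 - (-5)*(0) - (-2)*(2)) / 5 = 2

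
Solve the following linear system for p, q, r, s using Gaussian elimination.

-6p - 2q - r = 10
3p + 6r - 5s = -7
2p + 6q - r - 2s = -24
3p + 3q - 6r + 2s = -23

(-2, -1, 4, 5)

Forward elimination on [A|b]:
R2 <- R2 - (-1/2)*R1:  [    0    -1  11/2    -5    -2 ]
R3 <- R3 - (-1/3)*R1:  [     0   16/3   -4/3     -2  -62/3 ]
R4 <- R4 - (-1/2)*R1:  [     0      2  -13/2      2    -18 ]
R3 <- R3 - (-16/3)*R2:  [     0      0     28  -86/3  -94/3 ]
R4 <- R4 - (-2)*R2:  [   0    0  9/2   -8  -22 ]
R4 <- R4 - (9/56)*R3:  [       0        0        0   -95/28  -475/28 ]
Row echelon form:
[ -6  -2    -1       0  |       10 ]
[  0  -1  11/2      -5  |       -2 ]
[  0   0    28   -86/3  |    -94/3 ]
[  0   0     0  -95/28  |  -475/28 ]
Back-substitution:
s = (-475/28) / (-95/28) = 5
r = (-94/3 - (-86/3)*(5)) / 28 = 4
q = (-2 - (11/2)*(4) - (-5)*(5)) / -1 = -1
p = (10 - (-2)*(-1) - (-1)*(4)) / -6 = -2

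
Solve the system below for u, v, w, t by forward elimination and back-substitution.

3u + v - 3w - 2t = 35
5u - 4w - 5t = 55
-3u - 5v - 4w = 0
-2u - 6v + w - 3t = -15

Forward elimination on [A|b]:
R2 <- R2 - (5/3)*R1:  [     0   -5/3      1   -5/3  -10/3 ]
R3 <- R3 - (-1)*R1:  [  0  -4  -7  -2  35 ]
R4 <- R4 - (-2/3)*R1:  [     0  -16/3     -1  -13/3   25/3 ]
R3 <- R3 - (12/5)*R2:  [     0      0  -47/5      2     43 ]
R4 <- R4 - (16/5)*R2:  [     0      0  -21/5      1     19 ]
R4 <- R4 - (21/47)*R3:  [      0       0       0    5/47  -10/47 ]
Row echelon form:
[ 3     1     -3    -2  |      35 ]
[ 0  -5/3      1  -5/3  |   -10/3 ]
[ 0     0  -47/5     2  |      43 ]
[ 0     0      0  5/47  |  -10/47 ]
Back-substitution:
t = (-10/47) / (5/47) = -2
w = (43 - (2)*(-2)) / (-47/5) = -5
v = (-10/3 - (1)*(-5) - (-5/3)*(-2)) / (-5/3) = 1
u = (35 - (1)*(1) - (-3)*(-5) - (-2)*(-2)) / 3 = 5

(5, 1, -5, -2)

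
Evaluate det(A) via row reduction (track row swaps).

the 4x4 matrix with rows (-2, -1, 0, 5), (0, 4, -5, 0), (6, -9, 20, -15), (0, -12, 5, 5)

det(A) = -200

Forward elimination:
R3 <- R3 - (-3)*R1:  [   0  -12   20    0 ]
R3 <- R3 - (-3)*R2:  [ 0  0  5  0 ]
R4 <- R4 - (-3)*R2:  [   0    0  -10    5 ]
R4 <- R4 - (-2)*R3:  [ 0  0  0  5 ]
Upper-triangular form:
[ -2  -1   0  5 ]
[  0   4  -5  0 ]
[  0   0   5  0 ]
[  0   0   0  5 ]
det(A) = (-1)^0 * (-2) * (4) * (5) * (5) = -200  (0 row swaps -> sign +1)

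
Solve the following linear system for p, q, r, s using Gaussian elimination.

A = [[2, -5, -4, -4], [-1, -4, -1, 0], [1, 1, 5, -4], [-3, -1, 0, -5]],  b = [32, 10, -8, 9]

Forward elimination on [A|b]:
R2 <- R2 - (-1/2)*R1:  [     0  -13/2     -3     -2     26 ]
R3 <- R3 - (1/2)*R1:  [   0  7/2    7   -2  -24 ]
R4 <- R4 - (-3/2)*R1:  [     0  -17/2     -6    -11     57 ]
R3 <- R3 - (-7/13)*R2:  [      0       0   70/13  -40/13     -10 ]
R4 <- R4 - (17/13)*R2:  [       0        0   -27/13  -109/13       23 ]
R4 <- R4 - (-27/70)*R3:  [     0      0      0  -67/7  134/7 ]
Row echelon form:
[ 2     -5     -4      -4  |     32 ]
[ 0  -13/2     -3      -2  |     26 ]
[ 0      0  70/13  -40/13  |    -10 ]
[ 0      0      0   -67/7  |  134/7 ]
Back-substitution:
s = (134/7) / (-67/7) = -2
r = (-10 - (-40/13)*(-2)) / (70/13) = -3
q = (26 - (-3)*(-3) - (-2)*(-2)) / (-13/2) = -2
p = (32 - (-5)*(-2) - (-4)*(-3) - (-4)*(-2)) / 2 = 1

(1, -2, -3, -2)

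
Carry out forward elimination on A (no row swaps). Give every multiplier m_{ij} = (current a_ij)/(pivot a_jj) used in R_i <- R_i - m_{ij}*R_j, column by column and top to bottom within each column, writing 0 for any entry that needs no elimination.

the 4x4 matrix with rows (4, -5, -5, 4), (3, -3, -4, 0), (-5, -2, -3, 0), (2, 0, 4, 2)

multipliers: 3/4, -5/4, 1/2, -11, 10/3, -11/18

Forward elimination:
R2 <- R2 - (3/4)*R1:  [    0   3/4  -1/4    -3 ]
R3 <- R3 - (-5/4)*R1:  [     0  -33/4  -37/4      5 ]
R4 <- R4 - (1/2)*R1:  [    0   5/2  13/2     0 ]
R3 <- R3 - (-11)*R2:  [   0    0  -12  -28 ]
R4 <- R4 - (10/3)*R2:  [    0     0  22/3    10 ]
R4 <- R4 - (-11/18)*R3:  [     0      0      0  -64/9 ]
Multipliers (in order of application): m_{21} = 3/4, m_{31} = -5/4, m_{41} = 1/2, m_{32} = -11, m_{42} = 10/3, m_{43} = -11/18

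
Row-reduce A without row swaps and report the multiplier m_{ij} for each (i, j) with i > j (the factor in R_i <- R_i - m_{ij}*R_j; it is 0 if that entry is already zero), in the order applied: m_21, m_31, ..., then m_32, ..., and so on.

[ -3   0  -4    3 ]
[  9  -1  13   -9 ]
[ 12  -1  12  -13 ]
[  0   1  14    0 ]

multipliers: -3, -4, 0, 1, -1, -3

Forward elimination:
R2 <- R2 - (-3)*R1:  [  0  -1   1   0 ]
R3 <- R3 - (-4)*R1:  [  0  -1  -4  -1 ]
R4: entry in column 1 is already 0 -> m_{41} = 0 (no row operation needed)
R3 <- R3 - (1)*R2:  [  0   0  -5  -1 ]
R4 <- R4 - (-1)*R2:  [  0   0  15   0 ]
R4 <- R4 - (-3)*R3:  [  0   0   0  -3 ]
Multipliers (in order of application): m_{21} = -3, m_{31} = -4, m_{41} = 0, m_{32} = 1, m_{42} = -1, m_{43} = -3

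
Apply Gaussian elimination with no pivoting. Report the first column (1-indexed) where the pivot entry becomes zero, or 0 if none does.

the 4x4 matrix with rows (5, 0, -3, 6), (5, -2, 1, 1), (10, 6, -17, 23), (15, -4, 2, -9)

first zero-pivot column = 0

Naive forward elimination:
R2 <- R2 - (1)*R1:  [  0  -2   4  -5 ]
R3 <- R3 - (2)*R1:  [   0    6  -11   11 ]
R4 <- R4 - (3)*R1:  [   0   -4   11  -27 ]
R3 <- R3 - (-3)*R2:  [  0   0   1  -4 ]
R4 <- R4 - (2)*R2:  [   0    0    3  -17 ]
R4 <- R4 - (3)*R3:  [  0   0   0  -5 ]
All pivots nonzero; naive elimination completes without hitting a zero pivot.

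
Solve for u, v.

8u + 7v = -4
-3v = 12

(3, -4)

Forward elimination on [A|b]:
Row echelon form:
[ 8   7  |  -4 ]
[ 0  -3  |  12 ]
Back-substitution:
v = (12) / -3 = -4
u = (-4 - (7)*(-4)) / 8 = 3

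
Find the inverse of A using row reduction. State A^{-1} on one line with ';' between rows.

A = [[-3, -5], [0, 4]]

Gauss-Jordan on [A | I]:
R1 <- (1/-3)*R1:  [    1   5/3  |  -1/3     0 ]
R2 <- (1/4)*R2:  [   0    1  |    0  1/4 ]
R1 <- R1 - (5/3)*R2:  [     1      0  |   -1/3  -5/12 ]
Right block of [I | A^{-1}] is the inverse:
[ -1/3  -5/12 ]
[    0    1/4 ]

inverse = [-1/3 -5/12; 0 1/4]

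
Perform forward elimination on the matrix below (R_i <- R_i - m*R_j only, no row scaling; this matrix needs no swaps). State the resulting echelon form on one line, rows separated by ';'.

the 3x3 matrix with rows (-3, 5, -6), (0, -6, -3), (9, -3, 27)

Forward elimination:
R3 <- R3 - (-3)*R1:  [  0  12   9 ]
R3 <- R3 - (-2)*R2:  [ 0  0  3 ]
Row echelon form:
[ -3   5  -6 ]
[  0  -6  -3 ]
[  0   0   3 ]

REF = [-3 5 -6; 0 -6 -3; 0 0 3]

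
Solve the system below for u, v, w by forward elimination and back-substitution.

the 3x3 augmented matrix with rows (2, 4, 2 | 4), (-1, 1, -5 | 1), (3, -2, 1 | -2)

(0, 1, 0)

Forward elimination on [A|b]:
R2 <- R2 - (-1/2)*R1:  [  0   3  -4   3 ]
R3 <- R3 - (3/2)*R1:  [  0  -8  -2  -8 ]
R3 <- R3 - (-8/3)*R2:  [     0      0  -38/3      0 ]
Row echelon form:
[ 2  4      2  |  4 ]
[ 0  3     -4  |  3 ]
[ 0  0  -38/3  |  0 ]
Back-substitution:
w = (0) / (-38/3) = 0
v = (3 - (-4)*(0)) / 3 = 1
u = (4 - (4)*(1) - (2)*(0)) / 2 = 0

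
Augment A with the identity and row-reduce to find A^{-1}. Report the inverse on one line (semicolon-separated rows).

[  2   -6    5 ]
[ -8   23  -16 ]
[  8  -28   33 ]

inverse = [311/6 29/3 -19/6; 68/3 13/3 -4/3; 20/3 4/3 -1/3]

Gauss-Jordan on [A | I]:
R1 <- (1/2)*R1:  [   1   -3  5/2  |  1/2    0    0 ]
R2 <- R2 - (-8)*R1:  [  0  -1   4  |   4   1   0 ]
R3 <- R3 - (8)*R1:  [  0  -4  13  |  -4   0   1 ]
R2 <- (1/-1)*R2:  [  0   1  -4  |  -4  -1   0 ]
R1 <- R1 - (-3)*R2:  [     1      0  -19/2  |  -23/2     -3      0 ]
R3 <- R3 - (-4)*R2:  [   0    0   -3  |  -20   -4    1 ]
R3 <- (1/-3)*R3:  [    0     0     1  |  20/3   4/3  -1/3 ]
R1 <- R1 - (-19/2)*R3:  [     1      0      0  |  311/6   29/3  -19/6 ]
R2 <- R2 - (-4)*R3:  [    0     1     0  |  68/3  13/3  -4/3 ]
Right block of [I | A^{-1}] is the inverse:
[ 311/6  29/3  -19/6 ]
[  68/3  13/3   -4/3 ]
[  20/3   4/3   -1/3 ]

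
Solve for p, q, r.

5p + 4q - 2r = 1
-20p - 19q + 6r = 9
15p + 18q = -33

(-1, -1, -5)

Forward elimination on [A|b]:
R2 <- R2 - (-4)*R1:  [  0  -3  -2  13 ]
R3 <- R3 - (3)*R1:  [   0    6    6  -36 ]
R3 <- R3 - (-2)*R2:  [   0    0    2  -10 ]
Row echelon form:
[ 5   4  -2  |    1 ]
[ 0  -3  -2  |   13 ]
[ 0   0   2  |  -10 ]
Back-substitution:
r = (-10) / 2 = -5
q = (13 - (-2)*(-5)) / -3 = -1
p = (1 - (4)*(-1) - (-2)*(-5)) / 5 = -1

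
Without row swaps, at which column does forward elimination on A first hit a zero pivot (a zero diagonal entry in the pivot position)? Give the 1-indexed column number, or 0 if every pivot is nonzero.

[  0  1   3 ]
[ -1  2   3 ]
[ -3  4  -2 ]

first zero-pivot column = 1

Naive forward elimination:
Pivot entry (1,1) is zero but row 2 has -1 in column 1 -> naive elimination stops; a row interchange (e.g. R1 <-> R2) would be required here.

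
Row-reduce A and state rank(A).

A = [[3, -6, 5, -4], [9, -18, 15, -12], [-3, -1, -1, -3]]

rank(A) = 2

Row reduction:
R2 <- R2 - (3)*R1:  [ 0  0  0  0 ]
R3 <- R3 - (-1)*R1:  [  0  -7   4  -7 ]
R2 <-> R3   (pivot in column 2 was zero)
[ 3  -6  5  -4 ]
[ 0  -7  4  -7 ]
[ 0   0  0   0 ]
Row echelon form:
[ 3  -6  5  -4 ]
[ 0  -7  4  -7 ]
[ 0   0  0   0 ]
Nonzero rows / pivot columns: 2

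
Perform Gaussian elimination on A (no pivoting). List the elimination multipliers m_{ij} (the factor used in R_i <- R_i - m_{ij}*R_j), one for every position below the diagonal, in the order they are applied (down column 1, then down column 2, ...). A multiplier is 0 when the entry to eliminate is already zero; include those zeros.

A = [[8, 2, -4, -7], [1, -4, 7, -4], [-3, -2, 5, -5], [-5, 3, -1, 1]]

multipliers: 1/8, -3/8, -5/8, 5/17, -1, 34/11

Forward elimination:
R2 <- R2 - (1/8)*R1:  [     0  -17/4   15/2  -25/8 ]
R3 <- R3 - (-3/8)*R1:  [     0   -5/4    7/2  -61/8 ]
R4 <- R4 - (-5/8)*R1:  [     0   17/4   -7/2  -27/8 ]
R3 <- R3 - (5/17)*R2:  [       0        0    22/17  -114/17 ]
R4 <- R4 - (-1)*R2:  [     0      0      4  -13/2 ]
R4 <- R4 - (34/11)*R3:  [      0       0       0  313/22 ]
Multipliers (in order of application): m_{21} = 1/8, m_{31} = -3/8, m_{41} = -5/8, m_{32} = 5/17, m_{42} = -1, m_{43} = 34/11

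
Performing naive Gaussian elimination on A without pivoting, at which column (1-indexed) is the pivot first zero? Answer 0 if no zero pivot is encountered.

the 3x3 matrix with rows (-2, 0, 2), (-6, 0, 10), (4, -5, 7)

Naive forward elimination:
R2 <- R2 - (3)*R1:  [ 0  0  4 ]
R3 <- R3 - (-2)*R1:  [  0  -5  11 ]
Matrix at this point:
[ -2   0   2 ]
[  0   0   4 ]
[  0  -5  11 ]
Pivot entry (2,2) is zero but row 3 has -5 in column 2 -> naive elimination stops; a row interchange (e.g. R2 <-> R3) would be required here.

first zero-pivot column = 2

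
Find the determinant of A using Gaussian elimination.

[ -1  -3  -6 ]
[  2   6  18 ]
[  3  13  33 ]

Forward elimination:
R2 <- R2 - (-2)*R1:  [ 0  0  6 ]
R3 <- R3 - (-3)*R1:  [  0   4  15 ]
R2 <-> R3   (pivot in column 2 was zero)
[ -1  -3  -6 ]
[  0   4  15 ]
[  0   0   6 ]
Upper-triangular form:
[ -1  -3  -6 ]
[  0   4  15 ]
[  0   0   6 ]
det(A) = (-1)^1 * (-1) * (4) * (6) = 24  (1 row swap -> sign -1)

det(A) = 24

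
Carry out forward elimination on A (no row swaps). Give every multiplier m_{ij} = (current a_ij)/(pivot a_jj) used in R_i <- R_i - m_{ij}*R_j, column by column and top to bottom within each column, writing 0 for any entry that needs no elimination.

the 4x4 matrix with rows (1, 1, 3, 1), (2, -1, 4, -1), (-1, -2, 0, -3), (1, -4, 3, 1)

multipliers: 2, -1, 1, 1/3, 5/3, 10/11

Forward elimination:
R2 <- R2 - (2)*R1:  [  0  -3  -2  -3 ]
R3 <- R3 - (-1)*R1:  [  0  -1   3  -2 ]
R4 <- R4 - (1)*R1:  [  0  -5   0   0 ]
R3 <- R3 - (1/3)*R2:  [    0     0  11/3    -1 ]
R4 <- R4 - (5/3)*R2:  [    0     0  10/3     5 ]
R4 <- R4 - (10/11)*R3:  [     0      0      0  65/11 ]
Multipliers (in order of application): m_{21} = 2, m_{31} = -1, m_{41} = 1, m_{32} = 1/3, m_{42} = 5/3, m_{43} = 10/11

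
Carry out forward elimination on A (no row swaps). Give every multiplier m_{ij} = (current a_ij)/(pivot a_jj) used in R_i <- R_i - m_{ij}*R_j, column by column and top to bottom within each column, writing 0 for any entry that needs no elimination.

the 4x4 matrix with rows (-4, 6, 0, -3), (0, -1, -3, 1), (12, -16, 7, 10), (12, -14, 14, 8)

Forward elimination:
R2: entry in column 1 is already 0 -> m_{21} = 0 (no row operation needed)
R3 <- R3 - (-3)*R1:  [ 0  2  7  1 ]
R4 <- R4 - (-3)*R1:  [  0   4  14  -1 ]
R3 <- R3 - (-2)*R2:  [ 0  0  1  3 ]
R4 <- R4 - (-4)*R2:  [ 0  0  2  3 ]
R4 <- R4 - (2)*R3:  [  0   0   0  -3 ]
Multipliers (in order of application): m_{21} = 0, m_{31} = -3, m_{41} = -3, m_{32} = -2, m_{42} = -4, m_{43} = 2

multipliers: 0, -3, -3, -2, -4, 2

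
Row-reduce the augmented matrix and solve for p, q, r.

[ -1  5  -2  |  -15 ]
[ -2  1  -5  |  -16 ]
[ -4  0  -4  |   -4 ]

(-3, -2, 4)

Forward elimination on [A|b]:
R2 <- R2 - (2)*R1:  [  0  -9  -1  14 ]
R3 <- R3 - (4)*R1:  [   0  -20    4   56 ]
R3 <- R3 - (20/9)*R2:  [     0      0   56/9  224/9 ]
Row echelon form:
[ -1   5    -2  |    -15 ]
[  0  -9    -1  |     14 ]
[  0   0  56/9  |  224/9 ]
Back-substitution:
r = (224/9) / (56/9) = 4
q = (14 - (-1)*(4)) / -9 = -2
p = (-15 - (5)*(-2) - (-2)*(4)) / -1 = -3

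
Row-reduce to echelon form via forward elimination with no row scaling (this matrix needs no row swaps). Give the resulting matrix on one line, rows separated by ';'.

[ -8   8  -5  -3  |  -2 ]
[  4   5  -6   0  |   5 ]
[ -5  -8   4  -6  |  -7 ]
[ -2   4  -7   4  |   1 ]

REF = [-8 8 -5 -3 -2; 0 9 -17/2 -3/2 4; 0 0 -371/72 -151/24 1/36; 0 0 0 3635/371 219/371]

Forward elimination:
R2 <- R2 - (-1/2)*R1:  [     0      9  -17/2   -3/2      4 ]
R3 <- R3 - (5/8)*R1:  [     0    -13   57/8  -33/8  -23/4 ]
R4 <- R4 - (1/4)*R1:  [     0      2  -23/4   19/4    3/2 ]
R3 <- R3 - (-13/9)*R2:  [       0        0  -371/72  -151/24     1/36 ]
R4 <- R4 - (2/9)*R2:  [       0        0  -139/36    61/12    11/18 ]
R4 <- R4 - (278/371)*R3:  [        0         0         0  3635/371   219/371 ]
Row echelon form:
[ -8  8       -5        -3  |       -2 ]
[  0  9    -17/2      -3/2  |        4 ]
[  0  0  -371/72   -151/24  |     1/36 ]
[  0  0        0  3635/371  |  219/371 ]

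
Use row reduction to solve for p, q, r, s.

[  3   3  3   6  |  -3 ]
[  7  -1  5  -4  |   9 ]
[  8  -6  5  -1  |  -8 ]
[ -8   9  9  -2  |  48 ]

(-1, 2, 2, -2)

Forward elimination on [A|b]:
R2 <- R2 - (7/3)*R1:  [   0   -8   -2  -18   16 ]
R3 <- R3 - (8/3)*R1:  [   0  -14   -3  -17    0 ]
R4 <- R4 - (-8/3)*R1:  [  0  17  17  14  40 ]
R3 <- R3 - (7/4)*R2:  [    0     0   1/2  29/2   -28 ]
R4 <- R4 - (-17/8)*R2:  [     0      0   51/4  -97/4     74 ]
R4 <- R4 - (51/2)*R3:  [    0     0     0  -394   788 ]
Row echelon form:
[ 3   3    3     6  |   -3 ]
[ 0  -8   -2   -18  |   16 ]
[ 0   0  1/2  29/2  |  -28 ]
[ 0   0    0  -394  |  788 ]
Back-substitution:
s = (788) / -394 = -2
r = (-28 - (29/2)*(-2)) / (1/2) = 2
q = (16 - (-2)*(2) - (-18)*(-2)) / -8 = 2
p = (-3 - (3)*(2) - (3)*(2) - (6)*(-2)) / 3 = -1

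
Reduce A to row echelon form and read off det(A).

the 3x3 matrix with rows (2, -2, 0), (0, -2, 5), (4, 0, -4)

Forward elimination:
R3 <- R3 - (2)*R1:  [  0   4  -4 ]
R3 <- R3 - (-2)*R2:  [ 0  0  6 ]
Upper-triangular form:
[ 2  -2  0 ]
[ 0  -2  5 ]
[ 0   0  6 ]
det(A) = (-1)^0 * (2) * (-2) * (6) = -24  (0 row swaps -> sign +1)

det(A) = -24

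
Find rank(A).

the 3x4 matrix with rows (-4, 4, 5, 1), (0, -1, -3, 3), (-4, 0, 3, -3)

rank(A) = 3

Row reduction:
R3 <- R3 - (1)*R1:  [  0  -4  -2  -4 ]
R3 <- R3 - (4)*R2:  [   0    0   10  -16 ]
Row echelon form:
[ -4   4   5    1 ]
[  0  -1  -3    3 ]
[  0   0  10  -16 ]
Nonzero rows / pivot columns: 3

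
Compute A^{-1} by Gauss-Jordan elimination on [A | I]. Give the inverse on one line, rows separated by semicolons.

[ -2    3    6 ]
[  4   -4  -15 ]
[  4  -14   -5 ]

inverse = [-19/2 -69/20 -21/20; -2 -7/10 -3/10; -2 -4/5 -1/5]

Gauss-Jordan on [A | I]:
R1 <- (1/-2)*R1:  [    1  -3/2    -3  |  -1/2     0     0 ]
R2 <- R2 - (4)*R1:  [  0   2  -3  |   2   1   0 ]
R3 <- R3 - (4)*R1:  [  0  -8   7  |   2   0   1 ]
R2 <- (1/2)*R2:  [    0     1  -3/2  |     1   1/2     0 ]
R1 <- R1 - (-3/2)*R2:  [     1      0  -21/4  |      1    3/4      0 ]
R3 <- R3 - (-8)*R2:  [  0   0  -5  |  10   4   1 ]
R3 <- (1/-5)*R3:  [    0     0     1  |    -2  -4/5  -1/5 ]
R1 <- R1 - (-21/4)*R3:  [      1       0       0  |   -19/2  -69/20  -21/20 ]
R2 <- R2 - (-3/2)*R3:  [     0      1      0  |     -2  -7/10  -3/10 ]
Right block of [I | A^{-1}] is the inverse:
[ -19/2  -69/20  -21/20 ]
[    -2   -7/10   -3/10 ]
[    -2    -4/5    -1/5 ]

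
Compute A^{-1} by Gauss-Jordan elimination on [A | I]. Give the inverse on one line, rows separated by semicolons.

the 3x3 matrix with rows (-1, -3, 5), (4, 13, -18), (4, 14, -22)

inverse = [-17/3 2/3 -11/6; 8/3 1/3 1/3; 2/3 1/3 -1/6]

Gauss-Jordan on [A | I]:
R1 <- (1/-1)*R1:  [  1   3  -5  |  -1   0   0 ]
R2 <- R2 - (4)*R1:  [ 0  1  2  |  4  1  0 ]
R3 <- R3 - (4)*R1:  [  0   2  -2  |   4   0   1 ]
R1 <- R1 - (3)*R2:  [   1    0  -11  |  -13   -3    0 ]
R3 <- R3 - (2)*R2:  [  0   0  -6  |  -4  -2   1 ]
R3 <- (1/-6)*R3:  [    0     0     1  |   2/3   1/3  -1/6 ]
R1 <- R1 - (-11)*R3:  [     1      0      0  |  -17/3    2/3  -11/6 ]
R2 <- R2 - (2)*R3:  [   0    1    0  |  8/3  1/3  1/3 ]
Right block of [I | A^{-1}] is the inverse:
[ -17/3  2/3  -11/6 ]
[   8/3  1/3    1/3 ]
[   2/3  1/3   -1/6 ]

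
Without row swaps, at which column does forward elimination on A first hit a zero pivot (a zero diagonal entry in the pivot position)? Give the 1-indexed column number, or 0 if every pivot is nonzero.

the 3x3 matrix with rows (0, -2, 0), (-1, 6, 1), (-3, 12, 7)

first zero-pivot column = 1

Naive forward elimination:
Pivot entry (1,1) is zero but row 2 has -1 in column 1 -> naive elimination stops; a row interchange (e.g. R1 <-> R2) would be required here.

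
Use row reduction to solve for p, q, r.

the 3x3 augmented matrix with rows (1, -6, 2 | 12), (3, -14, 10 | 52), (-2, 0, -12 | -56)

Forward elimination on [A|b]:
R2 <- R2 - (3)*R1:  [  0   4   4  16 ]
R3 <- R3 - (-2)*R1:  [   0  -12   -8  -32 ]
R3 <- R3 - (-3)*R2:  [  0   0   4  16 ]
Row echelon form:
[ 1  -6  2  |  12 ]
[ 0   4  4  |  16 ]
[ 0   0  4  |  16 ]
Back-substitution:
r = (16) / 4 = 4
q = (16 - (4)*(4)) / 4 = 0
p = (12 - (-6)*(0) - (2)*(4)) / 1 = 4

(4, 0, 4)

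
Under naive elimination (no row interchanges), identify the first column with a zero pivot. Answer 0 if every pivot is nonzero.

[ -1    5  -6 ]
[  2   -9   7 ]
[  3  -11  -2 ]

first zero-pivot column = 3

Naive forward elimination:
R2 <- R2 - (-2)*R1:  [  0   1  -5 ]
R3 <- R3 - (-3)*R1:  [   0    4  -20 ]
R3 <- R3 - (4)*R2:  [ 0  0  0 ]
Matrix at this point:
[ -1  5  -6 ]
[  0  1  -5 ]
[  0  0   0 ]
Pivot entry (3,3) in the last row is zero and there are no rows below to swap with -> zero pivot in column 3 (A is singular).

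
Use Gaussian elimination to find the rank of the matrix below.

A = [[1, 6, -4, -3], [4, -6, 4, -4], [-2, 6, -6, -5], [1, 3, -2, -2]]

rank(A) = 4

Row reduction:
R2 <- R2 - (4)*R1:  [   0  -30   20    8 ]
R3 <- R3 - (-2)*R1:  [   0   18  -14  -11 ]
R4 <- R4 - (1)*R1:  [  0  -3   2   1 ]
R3 <- R3 - (-3/5)*R2:  [     0      0     -2  -31/5 ]
R4 <- R4 - (1/10)*R2:  [   0    0    0  1/5 ]
Row echelon form:
[ 1    6  -4     -3 ]
[ 0  -30  20      8 ]
[ 0    0  -2  -31/5 ]
[ 0    0   0    1/5 ]
Nonzero rows / pivot columns: 4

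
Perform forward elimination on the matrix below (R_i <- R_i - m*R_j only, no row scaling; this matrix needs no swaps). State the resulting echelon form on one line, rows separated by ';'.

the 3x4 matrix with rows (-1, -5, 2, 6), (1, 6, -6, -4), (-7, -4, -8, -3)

Forward elimination:
R2 <- R2 - (-1)*R1:  [  0   1  -4   2 ]
R3 <- R3 - (7)*R1:  [   0   31  -22  -45 ]
R3 <- R3 - (31)*R2:  [    0     0   102  -107 ]
Row echelon form:
[ -1  -5    2     6 ]
[  0   1   -4     2 ]
[  0   0  102  -107 ]

REF = [-1 -5 2 6; 0 1 -4 2; 0 0 102 -107]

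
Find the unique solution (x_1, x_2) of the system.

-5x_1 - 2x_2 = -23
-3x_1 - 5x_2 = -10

(5, -1)

Forward elimination on [A|b]:
R2 <- R2 - (3/5)*R1:  [     0  -19/5   19/5 ]
Row echelon form:
[ -5     -2  |   -23 ]
[  0  -19/5  |  19/5 ]
Back-substitution:
x_2 = (19/5) / (-19/5) = -1
x_1 = (-23 - (-2)*(-1)) / -5 = 5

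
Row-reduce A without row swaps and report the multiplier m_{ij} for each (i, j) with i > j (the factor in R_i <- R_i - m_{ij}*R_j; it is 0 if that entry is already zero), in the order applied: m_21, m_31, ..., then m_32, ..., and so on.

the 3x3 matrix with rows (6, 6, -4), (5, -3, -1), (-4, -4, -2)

multipliers: 5/6, -2/3, 0

Forward elimination:
R2 <- R2 - (5/6)*R1:  [   0   -8  7/3 ]
R3 <- R3 - (-2/3)*R1:  [     0      0  -14/3 ]
R3: entry in column 2 is already 0 -> m_{32} = 0 (no row operation needed)
Multipliers (in order of application): m_{21} = 5/6, m_{31} = -2/3, m_{32} = 0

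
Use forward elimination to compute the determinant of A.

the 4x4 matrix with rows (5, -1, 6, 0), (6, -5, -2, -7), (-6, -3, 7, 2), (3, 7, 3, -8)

Forward elimination:
R2 <- R2 - (6/5)*R1:  [     0  -19/5  -46/5     -7 ]
R3 <- R3 - (-6/5)*R1:  [     0  -21/5   71/5      2 ]
R4 <- R4 - (3/5)*R1:  [    0  38/5  -3/5    -8 ]
R3 <- R3 - (21/19)*R2:  [      0       0  463/19  185/19 ]
R4 <- R4 - (-2)*R2:  [   0    0  -19  -22 ]
R4 <- R4 - (-361/463)*R3:  [         0          0          0  -6671/463 ]
Upper-triangular form:
[ 5     -1       6          0 ]
[ 0  -19/5   -46/5         -7 ]
[ 0      0  463/19     185/19 ]
[ 0      0       0  -6671/463 ]
det(A) = (-1)^0 * (5) * (-19/5) * (463/19) * (-6671/463) = 6671  (0 row swaps -> sign +1)

det(A) = 6671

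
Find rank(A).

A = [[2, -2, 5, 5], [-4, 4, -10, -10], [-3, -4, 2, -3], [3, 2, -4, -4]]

Row reduction:
R2 <- R2 - (-2)*R1:  [ 0  0  0  0 ]
R3 <- R3 - (-3/2)*R1:  [    0    -7  19/2   9/2 ]
R4 <- R4 - (3/2)*R1:  [     0      5  -23/2  -23/2 ]
R2 <-> R3   (pivot in column 2 was zero)
[ 2  -2      5      5 ]
[ 0  -7   19/2    9/2 ]
[ 0   0      0      0 ]
[ 0   5  -23/2  -23/2 ]
R4 <- R4 - (-5/7)*R2:  [     0      0  -33/7  -58/7 ]
R3 <-> R4   (pivot in column 3 was zero)
[ 2  -2      5      5 ]
[ 0  -7   19/2    9/2 ]
[ 0   0  -33/7  -58/7 ]
[ 0   0      0      0 ]
Row echelon form:
[ 2  -2      5      5 ]
[ 0  -7   19/2    9/2 ]
[ 0   0  -33/7  -58/7 ]
[ 0   0      0      0 ]
Nonzero rows / pivot columns: 3

rank(A) = 3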